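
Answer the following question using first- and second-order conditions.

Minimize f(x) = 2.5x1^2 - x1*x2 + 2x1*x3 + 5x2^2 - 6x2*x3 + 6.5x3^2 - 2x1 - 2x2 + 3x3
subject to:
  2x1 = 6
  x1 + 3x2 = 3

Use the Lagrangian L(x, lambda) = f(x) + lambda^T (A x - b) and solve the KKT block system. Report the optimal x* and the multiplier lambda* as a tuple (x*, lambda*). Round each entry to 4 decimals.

Form the Lagrangian:
  L(x, lambda) = (1/2) x^T Q x + c^T x + lambda^T (A x - b)
Stationarity (grad_x L = 0): Q x + c + A^T lambda = 0.
Primal feasibility: A x = b.

This gives the KKT block system:
  [ Q   A^T ] [ x     ]   [-c ]
  [ A    0  ] [ lambda ] = [ b ]

Solving the linear system:
  x*      = (3, 0, -0.6923)
  lambda* = (-5.9487, 0.2821)
  f(x*)   = 13.3846

x* = (3, 0, -0.6923), lambda* = (-5.9487, 0.2821)


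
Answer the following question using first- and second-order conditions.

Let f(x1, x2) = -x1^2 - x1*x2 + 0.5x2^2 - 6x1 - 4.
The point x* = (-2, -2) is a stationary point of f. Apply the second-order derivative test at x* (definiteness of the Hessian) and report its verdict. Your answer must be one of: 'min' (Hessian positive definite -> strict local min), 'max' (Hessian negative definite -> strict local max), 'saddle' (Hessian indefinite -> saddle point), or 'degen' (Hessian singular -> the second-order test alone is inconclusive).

Compute the Hessian H = grad^2 f:
  H = [[-2, -1], [-1, 1]]
Verify stationarity: grad f(x*) = H x* + g = (0, 0).
Eigenvalues of H: -2.3028, 1.3028.
Eigenvalues have mixed signs, so H is indefinite -> x* is a saddle point.

saddle


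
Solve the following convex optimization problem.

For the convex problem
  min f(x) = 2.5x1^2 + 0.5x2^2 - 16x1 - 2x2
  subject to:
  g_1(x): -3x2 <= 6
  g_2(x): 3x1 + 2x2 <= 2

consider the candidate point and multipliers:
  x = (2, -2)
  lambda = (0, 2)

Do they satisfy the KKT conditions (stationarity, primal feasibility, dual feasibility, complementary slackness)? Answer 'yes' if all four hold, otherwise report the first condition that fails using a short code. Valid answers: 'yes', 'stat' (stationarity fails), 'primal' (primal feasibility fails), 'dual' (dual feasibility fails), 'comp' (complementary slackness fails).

Gradient of f: grad f(x) = Q x + c = (-6, -4)
Constraint values g_i(x) = a_i^T x - b_i:
  g_1((2, -2)) = 0
  g_2((2, -2)) = 0
Stationarity residual: grad f(x) + sum_i lambda_i a_i = (0, 0)
  -> stationarity OK
Primal feasibility (all g_i <= 0): OK
Dual feasibility (all lambda_i >= 0): OK
Complementary slackness (lambda_i * g_i(x) = 0 for all i): OK

Verdict: yes, KKT holds.

yes


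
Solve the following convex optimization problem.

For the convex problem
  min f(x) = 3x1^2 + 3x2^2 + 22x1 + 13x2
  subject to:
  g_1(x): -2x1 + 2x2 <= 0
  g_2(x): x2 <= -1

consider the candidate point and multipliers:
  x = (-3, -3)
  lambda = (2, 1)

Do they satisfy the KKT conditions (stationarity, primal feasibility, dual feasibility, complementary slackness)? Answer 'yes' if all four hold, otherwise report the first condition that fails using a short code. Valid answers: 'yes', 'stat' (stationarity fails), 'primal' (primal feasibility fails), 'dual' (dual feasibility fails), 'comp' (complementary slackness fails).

Gradient of f: grad f(x) = Q x + c = (4, -5)
Constraint values g_i(x) = a_i^T x - b_i:
  g_1((-3, -3)) = 0
  g_2((-3, -3)) = -2
Stationarity residual: grad f(x) + sum_i lambda_i a_i = (0, 0)
  -> stationarity OK
Primal feasibility (all g_i <= 0): OK
Dual feasibility (all lambda_i >= 0): OK
Complementary slackness (lambda_i * g_i(x) = 0 for all i): FAILS

Verdict: the first failing condition is complementary_slackness -> comp.

comp


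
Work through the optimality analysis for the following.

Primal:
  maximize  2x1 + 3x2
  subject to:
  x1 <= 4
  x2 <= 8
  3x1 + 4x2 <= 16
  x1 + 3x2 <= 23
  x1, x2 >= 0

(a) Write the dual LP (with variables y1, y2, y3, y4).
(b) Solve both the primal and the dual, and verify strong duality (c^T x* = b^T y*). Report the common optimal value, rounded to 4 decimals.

The standard primal-dual pair for 'max c^T x s.t. A x <= b, x >= 0' is:
  Dual:  min b^T y  s.t.  A^T y >= c,  y >= 0.

So the dual LP is:
  minimize  4y1 + 8y2 + 16y3 + 23y4
  subject to:
    y1 + 3y3 + y4 >= 2
    y2 + 4y3 + 3y4 >= 3
    y1, y2, y3, y4 >= 0

Solving the primal: x* = (0, 4).
  primal value c^T x* = 12.
Solving the dual: y* = (0, 0, 0.75, 0).
  dual value b^T y* = 12.
Strong duality: c^T x* = b^T y*. Confirmed.

12


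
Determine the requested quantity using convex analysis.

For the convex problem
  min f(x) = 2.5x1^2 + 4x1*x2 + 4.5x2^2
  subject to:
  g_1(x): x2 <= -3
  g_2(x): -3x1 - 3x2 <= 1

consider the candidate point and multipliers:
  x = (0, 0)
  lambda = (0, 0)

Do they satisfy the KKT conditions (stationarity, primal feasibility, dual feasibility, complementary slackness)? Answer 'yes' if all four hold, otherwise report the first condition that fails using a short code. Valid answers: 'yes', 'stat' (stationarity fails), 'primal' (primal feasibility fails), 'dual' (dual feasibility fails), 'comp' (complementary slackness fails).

Gradient of f: grad f(x) = Q x + c = (0, 0)
Constraint values g_i(x) = a_i^T x - b_i:
  g_1((0, 0)) = 3
  g_2((0, 0)) = -1
Stationarity residual: grad f(x) + sum_i lambda_i a_i = (0, 0)
  -> stationarity OK
Primal feasibility (all g_i <= 0): FAILS
Dual feasibility (all lambda_i >= 0): OK
Complementary slackness (lambda_i * g_i(x) = 0 for all i): OK

Verdict: the first failing condition is primal_feasibility -> primal.

primal


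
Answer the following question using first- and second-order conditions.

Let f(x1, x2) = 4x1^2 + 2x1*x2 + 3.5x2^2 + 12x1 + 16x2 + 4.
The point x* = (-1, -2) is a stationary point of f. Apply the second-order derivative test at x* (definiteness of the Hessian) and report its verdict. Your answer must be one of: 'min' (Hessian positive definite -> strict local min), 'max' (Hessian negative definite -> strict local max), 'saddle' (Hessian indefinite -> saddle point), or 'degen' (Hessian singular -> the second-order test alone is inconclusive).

Compute the Hessian H = grad^2 f:
  H = [[8, 2], [2, 7]]
Verify stationarity: grad f(x*) = H x* + g = (0, 0).
Eigenvalues of H: 5.4384, 9.5616.
Both eigenvalues > 0, so H is positive definite -> x* is a strict local min.

min


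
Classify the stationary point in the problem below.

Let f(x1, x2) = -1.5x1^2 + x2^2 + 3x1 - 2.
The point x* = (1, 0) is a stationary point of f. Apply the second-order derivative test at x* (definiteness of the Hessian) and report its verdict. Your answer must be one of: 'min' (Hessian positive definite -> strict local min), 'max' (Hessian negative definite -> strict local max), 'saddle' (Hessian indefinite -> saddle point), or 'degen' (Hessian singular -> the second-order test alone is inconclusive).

Compute the Hessian H = grad^2 f:
  H = [[-3, 0], [0, 2]]
Verify stationarity: grad f(x*) = H x* + g = (0, 0).
Eigenvalues of H: -3, 2.
Eigenvalues have mixed signs, so H is indefinite -> x* is a saddle point.

saddle


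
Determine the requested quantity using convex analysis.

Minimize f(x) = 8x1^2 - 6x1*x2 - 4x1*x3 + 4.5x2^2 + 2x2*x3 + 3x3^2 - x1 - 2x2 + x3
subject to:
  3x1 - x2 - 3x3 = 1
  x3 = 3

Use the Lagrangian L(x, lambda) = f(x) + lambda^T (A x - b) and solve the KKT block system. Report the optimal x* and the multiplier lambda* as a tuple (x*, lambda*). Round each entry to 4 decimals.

Form the Lagrangian:
  L(x, lambda) = (1/2) x^T Q x + c^T x + lambda^T (A x - b)
Stationarity (grad_x L = 0): Q x + c + A^T lambda = 0.
Primal feasibility: A x = b.

This gives the KKT block system:
  [ Q   A^T ] [ x     ]   [-c ]
  [ A    0  ] [ lambda ] = [ b ]

Solving the linear system:
  x*      = (3.459, 0.377, 3)
  lambda* = (-13.3607, -46)
  f(x*)   = 75.0738

x* = (3.459, 0.377, 3), lambda* = (-13.3607, -46)


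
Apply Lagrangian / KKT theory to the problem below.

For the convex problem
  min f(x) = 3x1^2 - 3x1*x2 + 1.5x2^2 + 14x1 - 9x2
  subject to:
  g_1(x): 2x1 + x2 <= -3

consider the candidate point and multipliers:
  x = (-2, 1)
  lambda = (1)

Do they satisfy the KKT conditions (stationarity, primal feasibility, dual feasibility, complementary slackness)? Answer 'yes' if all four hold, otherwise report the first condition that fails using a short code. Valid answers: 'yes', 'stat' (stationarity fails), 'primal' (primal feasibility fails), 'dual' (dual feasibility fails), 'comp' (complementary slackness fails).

Gradient of f: grad f(x) = Q x + c = (-1, 0)
Constraint values g_i(x) = a_i^T x - b_i:
  g_1((-2, 1)) = 0
Stationarity residual: grad f(x) + sum_i lambda_i a_i = (1, 1)
  -> stationarity FAILS
Primal feasibility (all g_i <= 0): OK
Dual feasibility (all lambda_i >= 0): OK
Complementary slackness (lambda_i * g_i(x) = 0 for all i): OK

Verdict: the first failing condition is stationarity -> stat.

stat


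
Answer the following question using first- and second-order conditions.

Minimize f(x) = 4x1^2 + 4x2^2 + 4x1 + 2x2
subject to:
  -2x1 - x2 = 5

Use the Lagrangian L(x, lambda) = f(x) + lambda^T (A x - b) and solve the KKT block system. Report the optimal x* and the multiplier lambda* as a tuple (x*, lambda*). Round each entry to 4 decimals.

Form the Lagrangian:
  L(x, lambda) = (1/2) x^T Q x + c^T x + lambda^T (A x - b)
Stationarity (grad_x L = 0): Q x + c + A^T lambda = 0.
Primal feasibility: A x = b.

This gives the KKT block system:
  [ Q   A^T ] [ x     ]   [-c ]
  [ A    0  ] [ lambda ] = [ b ]

Solving the linear system:
  x*      = (-2, -1)
  lambda* = (-6)
  f(x*)   = 10

x* = (-2, -1), lambda* = (-6)


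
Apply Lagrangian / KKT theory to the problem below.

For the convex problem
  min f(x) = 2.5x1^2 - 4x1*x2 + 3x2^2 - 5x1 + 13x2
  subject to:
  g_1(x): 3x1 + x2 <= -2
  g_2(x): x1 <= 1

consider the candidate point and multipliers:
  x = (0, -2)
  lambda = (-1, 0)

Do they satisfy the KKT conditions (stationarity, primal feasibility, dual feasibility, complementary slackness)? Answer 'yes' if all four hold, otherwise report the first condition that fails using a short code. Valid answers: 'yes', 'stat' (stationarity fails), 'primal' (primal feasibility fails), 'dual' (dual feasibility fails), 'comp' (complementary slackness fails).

Gradient of f: grad f(x) = Q x + c = (3, 1)
Constraint values g_i(x) = a_i^T x - b_i:
  g_1((0, -2)) = 0
  g_2((0, -2)) = -1
Stationarity residual: grad f(x) + sum_i lambda_i a_i = (0, 0)
  -> stationarity OK
Primal feasibility (all g_i <= 0): OK
Dual feasibility (all lambda_i >= 0): FAILS
Complementary slackness (lambda_i * g_i(x) = 0 for all i): OK

Verdict: the first failing condition is dual_feasibility -> dual.

dual


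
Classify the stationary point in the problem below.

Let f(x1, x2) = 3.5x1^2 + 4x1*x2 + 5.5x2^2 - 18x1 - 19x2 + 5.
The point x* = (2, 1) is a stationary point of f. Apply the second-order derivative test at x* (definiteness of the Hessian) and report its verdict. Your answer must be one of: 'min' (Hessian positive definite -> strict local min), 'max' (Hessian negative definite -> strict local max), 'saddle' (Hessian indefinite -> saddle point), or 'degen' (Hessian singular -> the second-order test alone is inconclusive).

Compute the Hessian H = grad^2 f:
  H = [[7, 4], [4, 11]]
Verify stationarity: grad f(x*) = H x* + g = (0, 0).
Eigenvalues of H: 4.5279, 13.4721.
Both eigenvalues > 0, so H is positive definite -> x* is a strict local min.

min


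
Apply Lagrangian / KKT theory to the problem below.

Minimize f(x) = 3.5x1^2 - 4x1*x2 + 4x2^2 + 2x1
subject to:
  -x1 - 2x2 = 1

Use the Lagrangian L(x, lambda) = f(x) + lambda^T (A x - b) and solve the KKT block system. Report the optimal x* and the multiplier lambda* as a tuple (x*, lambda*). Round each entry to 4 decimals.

Form the Lagrangian:
  L(x, lambda) = (1/2) x^T Q x + c^T x + lambda^T (A x - b)
Stationarity (grad_x L = 0): Q x + c + A^T lambda = 0.
Primal feasibility: A x = b.

This gives the KKT block system:
  [ Q   A^T ] [ x     ]   [-c ]
  [ A    0  ] [ lambda ] = [ b ]

Solving the linear system:
  x*      = (-0.4615, -0.2692)
  lambda* = (-0.1538)
  f(x*)   = -0.3846

x* = (-0.4615, -0.2692), lambda* = (-0.1538)


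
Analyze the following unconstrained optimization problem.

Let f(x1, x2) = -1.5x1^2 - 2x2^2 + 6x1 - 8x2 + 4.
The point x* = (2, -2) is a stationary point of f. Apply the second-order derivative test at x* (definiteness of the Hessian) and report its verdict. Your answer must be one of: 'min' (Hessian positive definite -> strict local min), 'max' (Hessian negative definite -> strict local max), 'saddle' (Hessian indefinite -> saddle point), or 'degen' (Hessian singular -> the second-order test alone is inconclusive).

Compute the Hessian H = grad^2 f:
  H = [[-3, 0], [0, -4]]
Verify stationarity: grad f(x*) = H x* + g = (0, 0).
Eigenvalues of H: -4, -3.
Both eigenvalues < 0, so H is negative definite -> x* is a strict local max.

max


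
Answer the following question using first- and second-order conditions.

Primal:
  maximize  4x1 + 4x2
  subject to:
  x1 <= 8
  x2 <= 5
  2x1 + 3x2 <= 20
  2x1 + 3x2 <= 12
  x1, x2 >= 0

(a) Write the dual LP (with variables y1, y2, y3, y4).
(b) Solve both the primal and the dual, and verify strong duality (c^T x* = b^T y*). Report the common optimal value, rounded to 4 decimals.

The standard primal-dual pair for 'max c^T x s.t. A x <= b, x >= 0' is:
  Dual:  min b^T y  s.t.  A^T y >= c,  y >= 0.

So the dual LP is:
  minimize  8y1 + 5y2 + 20y3 + 12y4
  subject to:
    y1 + 2y3 + 2y4 >= 4
    y2 + 3y3 + 3y4 >= 4
    y1, y2, y3, y4 >= 0

Solving the primal: x* = (6, 0).
  primal value c^T x* = 24.
Solving the dual: y* = (0, 0, 0, 2).
  dual value b^T y* = 24.
Strong duality: c^T x* = b^T y*. Confirmed.

24


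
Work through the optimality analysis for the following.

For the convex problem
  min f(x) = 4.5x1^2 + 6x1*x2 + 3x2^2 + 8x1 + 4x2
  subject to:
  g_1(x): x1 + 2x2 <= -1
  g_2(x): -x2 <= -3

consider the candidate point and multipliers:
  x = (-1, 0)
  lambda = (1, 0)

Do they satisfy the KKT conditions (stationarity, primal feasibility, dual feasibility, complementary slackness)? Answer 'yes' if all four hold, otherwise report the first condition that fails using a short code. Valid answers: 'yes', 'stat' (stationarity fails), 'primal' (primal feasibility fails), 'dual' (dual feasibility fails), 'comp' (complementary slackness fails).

Gradient of f: grad f(x) = Q x + c = (-1, -2)
Constraint values g_i(x) = a_i^T x - b_i:
  g_1((-1, 0)) = 0
  g_2((-1, 0)) = 3
Stationarity residual: grad f(x) + sum_i lambda_i a_i = (0, 0)
  -> stationarity OK
Primal feasibility (all g_i <= 0): FAILS
Dual feasibility (all lambda_i >= 0): OK
Complementary slackness (lambda_i * g_i(x) = 0 for all i): OK

Verdict: the first failing condition is primal_feasibility -> primal.

primal


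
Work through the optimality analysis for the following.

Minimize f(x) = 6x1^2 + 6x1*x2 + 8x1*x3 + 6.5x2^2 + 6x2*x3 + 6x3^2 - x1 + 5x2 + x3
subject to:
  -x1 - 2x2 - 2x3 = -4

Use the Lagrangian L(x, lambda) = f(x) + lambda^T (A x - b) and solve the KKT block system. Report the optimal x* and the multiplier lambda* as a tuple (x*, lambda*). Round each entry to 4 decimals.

Form the Lagrangian:
  L(x, lambda) = (1/2) x^T Q x + c^T x + lambda^T (A x - b)
Stationarity (grad_x L = 0): Q x + c + A^T lambda = 0.
Primal feasibility: A x = b.

This gives the KKT block system:
  [ Q   A^T ] [ x     ]   [-c ]
  [ A    0  ] [ lambda ] = [ b ]

Solving the linear system:
  x*      = (-0.45, 0.65, 1.575)
  lambda* = (10.1)
  f(x*)   = 22.8375

x* = (-0.45, 0.65, 1.575), lambda* = (10.1)


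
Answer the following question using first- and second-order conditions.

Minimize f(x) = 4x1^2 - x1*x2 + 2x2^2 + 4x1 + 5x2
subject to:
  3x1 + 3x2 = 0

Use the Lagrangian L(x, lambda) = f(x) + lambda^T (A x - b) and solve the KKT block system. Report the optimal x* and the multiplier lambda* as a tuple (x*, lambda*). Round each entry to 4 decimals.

Form the Lagrangian:
  L(x, lambda) = (1/2) x^T Q x + c^T x + lambda^T (A x - b)
Stationarity (grad_x L = 0): Q x + c + A^T lambda = 0.
Primal feasibility: A x = b.

This gives the KKT block system:
  [ Q   A^T ] [ x     ]   [-c ]
  [ A    0  ] [ lambda ] = [ b ]

Solving the linear system:
  x*      = (0.0714, -0.0714)
  lambda* = (-1.5476)
  f(x*)   = -0.0357

x* = (0.0714, -0.0714), lambda* = (-1.5476)


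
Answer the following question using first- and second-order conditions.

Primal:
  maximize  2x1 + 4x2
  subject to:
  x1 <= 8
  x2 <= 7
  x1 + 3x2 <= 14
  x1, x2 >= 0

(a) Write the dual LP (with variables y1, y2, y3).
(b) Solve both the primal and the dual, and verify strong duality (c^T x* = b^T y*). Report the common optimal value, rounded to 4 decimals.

The standard primal-dual pair for 'max c^T x s.t. A x <= b, x >= 0' is:
  Dual:  min b^T y  s.t.  A^T y >= c,  y >= 0.

So the dual LP is:
  minimize  8y1 + 7y2 + 14y3
  subject to:
    y1 + y3 >= 2
    y2 + 3y3 >= 4
    y1, y2, y3 >= 0

Solving the primal: x* = (8, 2).
  primal value c^T x* = 24.
Solving the dual: y* = (0.6667, 0, 1.3333).
  dual value b^T y* = 24.
Strong duality: c^T x* = b^T y*. Confirmed.

24


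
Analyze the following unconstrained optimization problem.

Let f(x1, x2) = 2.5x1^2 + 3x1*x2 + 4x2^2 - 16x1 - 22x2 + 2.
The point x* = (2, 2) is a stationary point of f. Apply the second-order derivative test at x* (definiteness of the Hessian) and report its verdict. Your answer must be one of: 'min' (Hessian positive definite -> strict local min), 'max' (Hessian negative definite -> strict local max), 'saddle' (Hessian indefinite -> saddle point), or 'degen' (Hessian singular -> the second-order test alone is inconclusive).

Compute the Hessian H = grad^2 f:
  H = [[5, 3], [3, 8]]
Verify stationarity: grad f(x*) = H x* + g = (0, 0).
Eigenvalues of H: 3.1459, 9.8541.
Both eigenvalues > 0, so H is positive definite -> x* is a strict local min.

min


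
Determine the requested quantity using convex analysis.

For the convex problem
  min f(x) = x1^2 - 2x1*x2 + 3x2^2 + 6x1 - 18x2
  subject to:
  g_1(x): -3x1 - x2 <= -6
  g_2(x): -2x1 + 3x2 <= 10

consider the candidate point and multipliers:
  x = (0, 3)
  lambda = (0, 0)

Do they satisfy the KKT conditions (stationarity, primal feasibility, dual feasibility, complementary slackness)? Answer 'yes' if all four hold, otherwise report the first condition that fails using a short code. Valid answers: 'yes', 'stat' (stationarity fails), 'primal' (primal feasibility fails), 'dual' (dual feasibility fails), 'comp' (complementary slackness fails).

Gradient of f: grad f(x) = Q x + c = (0, 0)
Constraint values g_i(x) = a_i^T x - b_i:
  g_1((0, 3)) = 3
  g_2((0, 3)) = -1
Stationarity residual: grad f(x) + sum_i lambda_i a_i = (0, 0)
  -> stationarity OK
Primal feasibility (all g_i <= 0): FAILS
Dual feasibility (all lambda_i >= 0): OK
Complementary slackness (lambda_i * g_i(x) = 0 for all i): OK

Verdict: the first failing condition is primal_feasibility -> primal.

primal


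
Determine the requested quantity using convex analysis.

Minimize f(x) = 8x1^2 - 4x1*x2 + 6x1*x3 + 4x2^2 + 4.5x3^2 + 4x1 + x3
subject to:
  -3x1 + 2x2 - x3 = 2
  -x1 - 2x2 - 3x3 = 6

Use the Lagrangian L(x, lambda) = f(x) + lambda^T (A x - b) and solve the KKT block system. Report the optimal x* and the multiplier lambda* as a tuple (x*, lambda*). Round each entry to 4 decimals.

Form the Lagrangian:
  L(x, lambda) = (1/2) x^T Q x + c^T x + lambda^T (A x - b)
Stationarity (grad_x L = 0): Q x + c + A^T lambda = 0.
Primal feasibility: A x = b.

This gives the KKT block system:
  [ Q   A^T ] [ x     ]   [-c ]
  [ A    0  ] [ lambda ] = [ b ]

Solving the linear system:
  x*      = (-0.6923, -0.6923, -1.3077)
  lambda* = (-2.6923, -4.0769)
  f(x*)   = 12.8846

x* = (-0.6923, -0.6923, -1.3077), lambda* = (-2.6923, -4.0769)


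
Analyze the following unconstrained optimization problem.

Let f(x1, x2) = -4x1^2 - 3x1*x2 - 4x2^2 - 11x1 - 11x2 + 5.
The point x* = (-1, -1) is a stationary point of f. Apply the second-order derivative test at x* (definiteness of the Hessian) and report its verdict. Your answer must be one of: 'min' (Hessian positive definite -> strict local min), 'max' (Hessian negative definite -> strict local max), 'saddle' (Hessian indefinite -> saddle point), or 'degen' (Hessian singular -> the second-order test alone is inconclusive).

Compute the Hessian H = grad^2 f:
  H = [[-8, -3], [-3, -8]]
Verify stationarity: grad f(x*) = H x* + g = (0, 0).
Eigenvalues of H: -11, -5.
Both eigenvalues < 0, so H is negative definite -> x* is a strict local max.

max


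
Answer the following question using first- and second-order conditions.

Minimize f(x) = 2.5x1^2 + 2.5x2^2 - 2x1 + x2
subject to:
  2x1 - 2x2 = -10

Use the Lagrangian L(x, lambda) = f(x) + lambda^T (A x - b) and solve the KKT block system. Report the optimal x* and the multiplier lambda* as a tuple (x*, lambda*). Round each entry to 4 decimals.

Form the Lagrangian:
  L(x, lambda) = (1/2) x^T Q x + c^T x + lambda^T (A x - b)
Stationarity (grad_x L = 0): Q x + c + A^T lambda = 0.
Primal feasibility: A x = b.

This gives the KKT block system:
  [ Q   A^T ] [ x     ]   [-c ]
  [ A    0  ] [ lambda ] = [ b ]

Solving the linear system:
  x*      = (-2.4, 2.6)
  lambda* = (7)
  f(x*)   = 38.7

x* = (-2.4, 2.6), lambda* = (7)


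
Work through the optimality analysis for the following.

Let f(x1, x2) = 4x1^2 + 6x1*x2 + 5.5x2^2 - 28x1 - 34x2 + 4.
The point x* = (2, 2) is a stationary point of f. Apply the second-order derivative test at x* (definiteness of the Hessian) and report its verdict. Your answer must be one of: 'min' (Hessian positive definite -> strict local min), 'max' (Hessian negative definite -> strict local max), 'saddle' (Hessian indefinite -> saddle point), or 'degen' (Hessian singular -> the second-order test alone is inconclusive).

Compute the Hessian H = grad^2 f:
  H = [[8, 6], [6, 11]]
Verify stationarity: grad f(x*) = H x* + g = (0, 0).
Eigenvalues of H: 3.3153, 15.6847.
Both eigenvalues > 0, so H is positive definite -> x* is a strict local min.

min


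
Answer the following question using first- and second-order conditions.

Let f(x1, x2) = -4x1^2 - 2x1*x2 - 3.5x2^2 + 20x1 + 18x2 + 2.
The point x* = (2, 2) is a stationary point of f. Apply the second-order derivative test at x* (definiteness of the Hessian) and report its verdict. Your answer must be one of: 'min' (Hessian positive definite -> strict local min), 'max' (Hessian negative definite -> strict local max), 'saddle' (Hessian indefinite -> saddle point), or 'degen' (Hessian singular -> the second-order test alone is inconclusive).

Compute the Hessian H = grad^2 f:
  H = [[-8, -2], [-2, -7]]
Verify stationarity: grad f(x*) = H x* + g = (0, 0).
Eigenvalues of H: -9.5616, -5.4384.
Both eigenvalues < 0, so H is negative definite -> x* is a strict local max.

max


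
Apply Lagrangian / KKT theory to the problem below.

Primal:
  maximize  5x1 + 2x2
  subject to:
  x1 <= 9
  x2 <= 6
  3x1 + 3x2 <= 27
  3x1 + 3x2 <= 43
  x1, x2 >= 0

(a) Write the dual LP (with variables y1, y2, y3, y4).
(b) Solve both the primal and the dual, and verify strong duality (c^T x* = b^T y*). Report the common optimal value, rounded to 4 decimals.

The standard primal-dual pair for 'max c^T x s.t. A x <= b, x >= 0' is:
  Dual:  min b^T y  s.t.  A^T y >= c,  y >= 0.

So the dual LP is:
  minimize  9y1 + 6y2 + 27y3 + 43y4
  subject to:
    y1 + 3y3 + 3y4 >= 5
    y2 + 3y3 + 3y4 >= 2
    y1, y2, y3, y4 >= 0

Solving the primal: x* = (9, 0).
  primal value c^T x* = 45.
Solving the dual: y* = (3, 0, 0.6667, 0).
  dual value b^T y* = 45.
Strong duality: c^T x* = b^T y*. Confirmed.

45


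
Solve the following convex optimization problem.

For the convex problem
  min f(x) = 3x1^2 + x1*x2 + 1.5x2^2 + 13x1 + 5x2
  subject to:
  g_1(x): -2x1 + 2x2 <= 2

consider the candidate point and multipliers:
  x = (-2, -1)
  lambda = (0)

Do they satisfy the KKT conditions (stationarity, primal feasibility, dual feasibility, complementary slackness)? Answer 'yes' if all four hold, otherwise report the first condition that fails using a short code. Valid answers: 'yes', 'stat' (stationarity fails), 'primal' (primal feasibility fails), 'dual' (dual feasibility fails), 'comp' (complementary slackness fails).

Gradient of f: grad f(x) = Q x + c = (0, 0)
Constraint values g_i(x) = a_i^T x - b_i:
  g_1((-2, -1)) = 0
Stationarity residual: grad f(x) + sum_i lambda_i a_i = (0, 0)
  -> stationarity OK
Primal feasibility (all g_i <= 0): OK
Dual feasibility (all lambda_i >= 0): OK
Complementary slackness (lambda_i * g_i(x) = 0 for all i): OK

Verdict: yes, KKT holds.

yes


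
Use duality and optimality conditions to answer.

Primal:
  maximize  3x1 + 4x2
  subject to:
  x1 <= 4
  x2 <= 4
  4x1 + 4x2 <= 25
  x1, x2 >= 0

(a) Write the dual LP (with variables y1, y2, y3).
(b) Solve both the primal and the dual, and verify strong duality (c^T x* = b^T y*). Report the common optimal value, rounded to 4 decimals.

The standard primal-dual pair for 'max c^T x s.t. A x <= b, x >= 0' is:
  Dual:  min b^T y  s.t.  A^T y >= c,  y >= 0.

So the dual LP is:
  minimize  4y1 + 4y2 + 25y3
  subject to:
    y1 + 4y3 >= 3
    y2 + 4y3 >= 4
    y1, y2, y3 >= 0

Solving the primal: x* = (2.25, 4).
  primal value c^T x* = 22.75.
Solving the dual: y* = (0, 1, 0.75).
  dual value b^T y* = 22.75.
Strong duality: c^T x* = b^T y*. Confirmed.

22.75


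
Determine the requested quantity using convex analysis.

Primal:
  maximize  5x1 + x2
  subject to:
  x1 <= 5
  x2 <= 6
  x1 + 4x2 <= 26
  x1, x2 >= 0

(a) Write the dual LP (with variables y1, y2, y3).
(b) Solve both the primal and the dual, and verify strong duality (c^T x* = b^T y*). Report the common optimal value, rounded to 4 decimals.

The standard primal-dual pair for 'max c^T x s.t. A x <= b, x >= 0' is:
  Dual:  min b^T y  s.t.  A^T y >= c,  y >= 0.

So the dual LP is:
  minimize  5y1 + 6y2 + 26y3
  subject to:
    y1 + y3 >= 5
    y2 + 4y3 >= 1
    y1, y2, y3 >= 0

Solving the primal: x* = (5, 5.25).
  primal value c^T x* = 30.25.
Solving the dual: y* = (4.75, 0, 0.25).
  dual value b^T y* = 30.25.
Strong duality: c^T x* = b^T y*. Confirmed.

30.25


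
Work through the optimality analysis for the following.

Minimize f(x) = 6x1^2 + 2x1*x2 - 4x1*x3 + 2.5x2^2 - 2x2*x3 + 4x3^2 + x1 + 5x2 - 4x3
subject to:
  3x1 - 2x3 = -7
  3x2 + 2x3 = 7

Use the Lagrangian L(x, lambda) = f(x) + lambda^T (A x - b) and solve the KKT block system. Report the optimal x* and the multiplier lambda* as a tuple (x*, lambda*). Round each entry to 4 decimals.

Form the Lagrangian:
  L(x, lambda) = (1/2) x^T Q x + c^T x + lambda^T (A x - b)
Stationarity (grad_x L = 0): Q x + c + A^T lambda = 0.
Primal feasibility: A x = b.

This gives the KKT block system:
  [ Q   A^T ] [ x     ]   [-c ]
  [ A    0  ] [ lambda ] = [ b ]

Solving the linear system:
  x*      = (-1, 1, 2)
  lambda* = (5.6667, -1.3333)
  f(x*)   = 22.5

x* = (-1, 1, 2), lambda* = (5.6667, -1.3333)


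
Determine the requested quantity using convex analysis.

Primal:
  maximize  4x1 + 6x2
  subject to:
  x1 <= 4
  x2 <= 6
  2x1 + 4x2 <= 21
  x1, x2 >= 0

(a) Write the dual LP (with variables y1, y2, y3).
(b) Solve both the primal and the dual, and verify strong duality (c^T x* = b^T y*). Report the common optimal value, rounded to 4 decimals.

The standard primal-dual pair for 'max c^T x s.t. A x <= b, x >= 0' is:
  Dual:  min b^T y  s.t.  A^T y >= c,  y >= 0.

So the dual LP is:
  minimize  4y1 + 6y2 + 21y3
  subject to:
    y1 + 2y3 >= 4
    y2 + 4y3 >= 6
    y1, y2, y3 >= 0

Solving the primal: x* = (4, 3.25).
  primal value c^T x* = 35.5.
Solving the dual: y* = (1, 0, 1.5).
  dual value b^T y* = 35.5.
Strong duality: c^T x* = b^T y*. Confirmed.

35.5


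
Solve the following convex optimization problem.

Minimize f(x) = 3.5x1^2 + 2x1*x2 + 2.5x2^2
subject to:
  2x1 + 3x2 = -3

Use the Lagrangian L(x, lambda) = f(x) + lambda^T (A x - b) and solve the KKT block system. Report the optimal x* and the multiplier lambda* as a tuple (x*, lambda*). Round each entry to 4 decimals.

Form the Lagrangian:
  L(x, lambda) = (1/2) x^T Q x + c^T x + lambda^T (A x - b)
Stationarity (grad_x L = 0): Q x + c + A^T lambda = 0.
Primal feasibility: A x = b.

This gives the KKT block system:
  [ Q   A^T ] [ x     ]   [-c ]
  [ A    0  ] [ lambda ] = [ b ]

Solving the linear system:
  x*      = (-0.2034, -0.8644)
  lambda* = (1.5763)
  f(x*)   = 2.3644

x* = (-0.2034, -0.8644), lambda* = (1.5763)


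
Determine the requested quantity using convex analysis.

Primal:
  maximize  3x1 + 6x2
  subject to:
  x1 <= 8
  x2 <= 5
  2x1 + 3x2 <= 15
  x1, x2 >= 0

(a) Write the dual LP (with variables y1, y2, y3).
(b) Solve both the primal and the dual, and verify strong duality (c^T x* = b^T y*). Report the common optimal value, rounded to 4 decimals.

The standard primal-dual pair for 'max c^T x s.t. A x <= b, x >= 0' is:
  Dual:  min b^T y  s.t.  A^T y >= c,  y >= 0.

So the dual LP is:
  minimize  8y1 + 5y2 + 15y3
  subject to:
    y1 + 2y3 >= 3
    y2 + 3y3 >= 6
    y1, y2, y3 >= 0

Solving the primal: x* = (0, 5).
  primal value c^T x* = 30.
Solving the dual: y* = (0, 1.5, 1.5).
  dual value b^T y* = 30.
Strong duality: c^T x* = b^T y*. Confirmed.

30


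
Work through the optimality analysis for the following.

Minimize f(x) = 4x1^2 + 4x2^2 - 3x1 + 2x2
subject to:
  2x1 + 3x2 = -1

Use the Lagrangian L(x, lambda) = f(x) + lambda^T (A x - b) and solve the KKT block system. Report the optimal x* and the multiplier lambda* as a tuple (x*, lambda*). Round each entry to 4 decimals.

Form the Lagrangian:
  L(x, lambda) = (1/2) x^T Q x + c^T x + lambda^T (A x - b)
Stationarity (grad_x L = 0): Q x + c + A^T lambda = 0.
Primal feasibility: A x = b.

This gives the KKT block system:
  [ Q   A^T ] [ x     ]   [-c ]
  [ A    0  ] [ lambda ] = [ b ]

Solving the linear system:
  x*      = (0.2212, -0.4808)
  lambda* = (0.6154)
  f(x*)   = -0.5048

x* = (0.2212, -0.4808), lambda* = (0.6154)


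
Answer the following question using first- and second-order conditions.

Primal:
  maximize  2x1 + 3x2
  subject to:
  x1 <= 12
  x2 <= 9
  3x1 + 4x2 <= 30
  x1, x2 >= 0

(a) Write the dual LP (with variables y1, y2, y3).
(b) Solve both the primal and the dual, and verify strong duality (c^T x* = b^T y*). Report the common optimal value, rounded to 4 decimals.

The standard primal-dual pair for 'max c^T x s.t. A x <= b, x >= 0' is:
  Dual:  min b^T y  s.t.  A^T y >= c,  y >= 0.

So the dual LP is:
  minimize  12y1 + 9y2 + 30y3
  subject to:
    y1 + 3y3 >= 2
    y2 + 4y3 >= 3
    y1, y2, y3 >= 0

Solving the primal: x* = (0, 7.5).
  primal value c^T x* = 22.5.
Solving the dual: y* = (0, 0, 0.75).
  dual value b^T y* = 22.5.
Strong duality: c^T x* = b^T y*. Confirmed.

22.5


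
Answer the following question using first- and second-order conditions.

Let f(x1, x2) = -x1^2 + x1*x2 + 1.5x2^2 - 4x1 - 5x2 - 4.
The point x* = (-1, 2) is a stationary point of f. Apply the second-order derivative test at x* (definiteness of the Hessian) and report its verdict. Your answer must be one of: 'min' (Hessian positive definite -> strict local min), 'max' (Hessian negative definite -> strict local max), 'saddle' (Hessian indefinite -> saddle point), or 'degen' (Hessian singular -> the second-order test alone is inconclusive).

Compute the Hessian H = grad^2 f:
  H = [[-2, 1], [1, 3]]
Verify stationarity: grad f(x*) = H x* + g = (0, 0).
Eigenvalues of H: -2.1926, 3.1926.
Eigenvalues have mixed signs, so H is indefinite -> x* is a saddle point.

saddle


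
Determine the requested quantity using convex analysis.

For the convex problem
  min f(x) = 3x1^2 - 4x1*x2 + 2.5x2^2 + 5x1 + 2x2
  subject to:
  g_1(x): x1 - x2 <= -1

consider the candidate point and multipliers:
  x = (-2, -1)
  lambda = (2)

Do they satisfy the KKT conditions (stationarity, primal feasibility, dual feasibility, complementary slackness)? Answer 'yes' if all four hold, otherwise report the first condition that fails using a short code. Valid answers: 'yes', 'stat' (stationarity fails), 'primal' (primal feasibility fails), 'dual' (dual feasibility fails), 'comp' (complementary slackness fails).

Gradient of f: grad f(x) = Q x + c = (-3, 5)
Constraint values g_i(x) = a_i^T x - b_i:
  g_1((-2, -1)) = 0
Stationarity residual: grad f(x) + sum_i lambda_i a_i = (-1, 3)
  -> stationarity FAILS
Primal feasibility (all g_i <= 0): OK
Dual feasibility (all lambda_i >= 0): OK
Complementary slackness (lambda_i * g_i(x) = 0 for all i): OK

Verdict: the first failing condition is stationarity -> stat.

stat


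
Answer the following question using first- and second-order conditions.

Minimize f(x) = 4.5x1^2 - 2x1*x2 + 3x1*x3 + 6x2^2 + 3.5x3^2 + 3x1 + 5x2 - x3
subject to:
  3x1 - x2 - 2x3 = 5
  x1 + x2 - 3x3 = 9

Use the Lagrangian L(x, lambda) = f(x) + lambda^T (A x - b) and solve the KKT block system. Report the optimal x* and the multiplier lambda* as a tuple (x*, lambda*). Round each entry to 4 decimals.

Form the Lagrangian:
  L(x, lambda) = (1/2) x^T Q x + c^T x + lambda^T (A x - b)
Stationarity (grad_x L = 0): Q x + c + A^T lambda = 0.
Primal feasibility: A x = b.

This gives the KKT block system:
  [ Q   A^T ] [ x     ]   [-c ]
  [ A    0  ] [ lambda ] = [ b ]

Solving the linear system:
  x*      = (0.1657, 0.832, -2.6674)
  lambda* = (4.9569, -9.6961)
  f(x*)   = 34.9028

x* = (0.1657, 0.832, -2.6674), lambda* = (4.9569, -9.6961)


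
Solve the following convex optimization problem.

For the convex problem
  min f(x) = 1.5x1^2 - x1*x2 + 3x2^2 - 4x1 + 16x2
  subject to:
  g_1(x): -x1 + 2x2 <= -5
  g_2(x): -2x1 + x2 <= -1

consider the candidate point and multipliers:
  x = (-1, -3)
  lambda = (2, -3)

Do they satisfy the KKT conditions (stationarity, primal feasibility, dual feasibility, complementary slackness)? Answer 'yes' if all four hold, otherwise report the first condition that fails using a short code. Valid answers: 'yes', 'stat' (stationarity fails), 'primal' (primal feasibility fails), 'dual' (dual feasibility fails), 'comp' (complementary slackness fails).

Gradient of f: grad f(x) = Q x + c = (-4, -1)
Constraint values g_i(x) = a_i^T x - b_i:
  g_1((-1, -3)) = 0
  g_2((-1, -3)) = 0
Stationarity residual: grad f(x) + sum_i lambda_i a_i = (0, 0)
  -> stationarity OK
Primal feasibility (all g_i <= 0): OK
Dual feasibility (all lambda_i >= 0): FAILS
Complementary slackness (lambda_i * g_i(x) = 0 for all i): OK

Verdict: the first failing condition is dual_feasibility -> dual.

dual


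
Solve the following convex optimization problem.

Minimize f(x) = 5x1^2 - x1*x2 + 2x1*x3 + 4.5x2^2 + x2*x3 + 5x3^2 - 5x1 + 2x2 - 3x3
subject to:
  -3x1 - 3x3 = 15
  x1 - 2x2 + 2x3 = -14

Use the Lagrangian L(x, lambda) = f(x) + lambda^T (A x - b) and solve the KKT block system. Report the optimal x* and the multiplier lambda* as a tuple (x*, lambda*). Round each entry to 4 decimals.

Form the Lagrangian:
  L(x, lambda) = (1/2) x^T Q x + c^T x + lambda^T (A x - b)
Stationarity (grad_x L = 0): Q x + c + A^T lambda = 0.
Primal feasibility: A x = b.

This gives the KKT block system:
  [ Q   A^T ] [ x     ]   [-c ]
  [ A    0  ] [ lambda ] = [ b ]

Solving the linear system:
  x*      = (-1.3086, 2.6543, -3.6914)
  lambda* = (-5.4568, 11.7531)
  f(x*)   = 134.6605

x* = (-1.3086, 2.6543, -3.6914), lambda* = (-5.4568, 11.7531)


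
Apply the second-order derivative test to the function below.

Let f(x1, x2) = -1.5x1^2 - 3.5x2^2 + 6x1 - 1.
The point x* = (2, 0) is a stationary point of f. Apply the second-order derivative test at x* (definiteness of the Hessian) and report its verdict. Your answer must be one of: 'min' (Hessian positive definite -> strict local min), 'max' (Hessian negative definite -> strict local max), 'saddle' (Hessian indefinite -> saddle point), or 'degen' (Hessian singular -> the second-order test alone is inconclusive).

Compute the Hessian H = grad^2 f:
  H = [[-3, 0], [0, -7]]
Verify stationarity: grad f(x*) = H x* + g = (0, 0).
Eigenvalues of H: -7, -3.
Both eigenvalues < 0, so H is negative definite -> x* is a strict local max.

max


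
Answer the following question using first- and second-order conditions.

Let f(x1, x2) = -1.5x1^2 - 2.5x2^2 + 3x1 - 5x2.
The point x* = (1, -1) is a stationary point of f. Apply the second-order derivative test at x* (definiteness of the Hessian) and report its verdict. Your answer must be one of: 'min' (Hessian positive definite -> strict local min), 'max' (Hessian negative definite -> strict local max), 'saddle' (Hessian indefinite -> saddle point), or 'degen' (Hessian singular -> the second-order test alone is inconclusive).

Compute the Hessian H = grad^2 f:
  H = [[-3, 0], [0, -5]]
Verify stationarity: grad f(x*) = H x* + g = (0, 0).
Eigenvalues of H: -5, -3.
Both eigenvalues < 0, so H is negative definite -> x* is a strict local max.

max


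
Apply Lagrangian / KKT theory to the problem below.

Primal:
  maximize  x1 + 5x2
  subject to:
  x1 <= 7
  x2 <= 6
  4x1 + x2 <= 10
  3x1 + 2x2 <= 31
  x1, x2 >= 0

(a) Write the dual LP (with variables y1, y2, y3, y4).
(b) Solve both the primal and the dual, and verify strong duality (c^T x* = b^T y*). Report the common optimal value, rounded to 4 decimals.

The standard primal-dual pair for 'max c^T x s.t. A x <= b, x >= 0' is:
  Dual:  min b^T y  s.t.  A^T y >= c,  y >= 0.

So the dual LP is:
  minimize  7y1 + 6y2 + 10y3 + 31y4
  subject to:
    y1 + 4y3 + 3y4 >= 1
    y2 + y3 + 2y4 >= 5
    y1, y2, y3, y4 >= 0

Solving the primal: x* = (1, 6).
  primal value c^T x* = 31.
Solving the dual: y* = (0, 4.75, 0.25, 0).
  dual value b^T y* = 31.
Strong duality: c^T x* = b^T y*. Confirmed.

31


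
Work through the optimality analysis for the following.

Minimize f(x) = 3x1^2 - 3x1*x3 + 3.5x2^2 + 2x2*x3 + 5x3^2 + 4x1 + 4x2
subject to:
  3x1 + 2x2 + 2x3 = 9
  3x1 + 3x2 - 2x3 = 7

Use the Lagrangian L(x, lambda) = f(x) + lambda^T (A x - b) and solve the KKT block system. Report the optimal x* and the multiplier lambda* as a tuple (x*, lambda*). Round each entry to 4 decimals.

Form the Lagrangian:
  L(x, lambda) = (1/2) x^T Q x + c^T x + lambda^T (A x - b)
Stationarity (grad_x L = 0): Q x + c + A^T lambda = 0.
Primal feasibility: A x = b.

This gives the KKT block system:
  [ Q   A^T ] [ x     ]   [-c ]
  [ A    0  ] [ lambda ] = [ b ]

Solving the linear system:
  x*      = (2.004, 0.7953, 0.6988)
  lambda* = (-2.9629, -1.6795)
  f(x*)   = 24.8098

x* = (2.004, 0.7953, 0.6988), lambda* = (-2.9629, -1.6795)


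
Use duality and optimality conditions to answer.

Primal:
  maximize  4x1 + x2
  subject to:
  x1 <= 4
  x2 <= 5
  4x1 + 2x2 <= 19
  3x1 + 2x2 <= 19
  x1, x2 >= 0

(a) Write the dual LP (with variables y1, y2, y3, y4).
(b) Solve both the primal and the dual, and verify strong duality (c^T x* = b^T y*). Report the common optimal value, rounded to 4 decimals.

The standard primal-dual pair for 'max c^T x s.t. A x <= b, x >= 0' is:
  Dual:  min b^T y  s.t.  A^T y >= c,  y >= 0.

So the dual LP is:
  minimize  4y1 + 5y2 + 19y3 + 19y4
  subject to:
    y1 + 4y3 + 3y4 >= 4
    y2 + 2y3 + 2y4 >= 1
    y1, y2, y3, y4 >= 0

Solving the primal: x* = (4, 1.5).
  primal value c^T x* = 17.5.
Solving the dual: y* = (2, 0, 0.5, 0).
  dual value b^T y* = 17.5.
Strong duality: c^T x* = b^T y*. Confirmed.

17.5


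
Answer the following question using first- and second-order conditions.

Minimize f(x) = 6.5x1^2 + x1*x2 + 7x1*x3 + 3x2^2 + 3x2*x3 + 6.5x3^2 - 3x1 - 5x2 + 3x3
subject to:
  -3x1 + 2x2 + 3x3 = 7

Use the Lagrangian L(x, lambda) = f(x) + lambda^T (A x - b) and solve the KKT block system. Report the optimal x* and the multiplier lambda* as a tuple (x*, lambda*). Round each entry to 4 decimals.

Form the Lagrangian:
  L(x, lambda) = (1/2) x^T Q x + c^T x + lambda^T (A x - b)
Stationarity (grad_x L = 0): Q x + c + A^T lambda = 0.
Primal feasibility: A x = b.

This gives the KKT block system:
  [ Q   A^T ] [ x     ]   [-c ]
  [ A    0  ] [ lambda ] = [ b ]

Solving the linear system:
  x*      = (-0.7778, 1.6667, 0.4444)
  lambda* = (-2.7778)
  f(x*)   = 7.3889

x* = (-0.7778, 1.6667, 0.4444), lambda* = (-2.7778)


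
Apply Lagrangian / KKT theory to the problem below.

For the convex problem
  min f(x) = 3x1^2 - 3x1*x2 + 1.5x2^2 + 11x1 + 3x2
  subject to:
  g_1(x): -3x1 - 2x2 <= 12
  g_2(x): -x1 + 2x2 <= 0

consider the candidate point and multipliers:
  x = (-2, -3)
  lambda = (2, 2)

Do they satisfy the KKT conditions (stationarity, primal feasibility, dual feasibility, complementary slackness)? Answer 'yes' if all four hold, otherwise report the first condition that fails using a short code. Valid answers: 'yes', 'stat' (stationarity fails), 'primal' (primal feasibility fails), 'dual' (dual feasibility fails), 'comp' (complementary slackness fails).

Gradient of f: grad f(x) = Q x + c = (8, 0)
Constraint values g_i(x) = a_i^T x - b_i:
  g_1((-2, -3)) = 0
  g_2((-2, -3)) = -4
Stationarity residual: grad f(x) + sum_i lambda_i a_i = (0, 0)
  -> stationarity OK
Primal feasibility (all g_i <= 0): OK
Dual feasibility (all lambda_i >= 0): OK
Complementary slackness (lambda_i * g_i(x) = 0 for all i): FAILS

Verdict: the first failing condition is complementary_slackness -> comp.

comp
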